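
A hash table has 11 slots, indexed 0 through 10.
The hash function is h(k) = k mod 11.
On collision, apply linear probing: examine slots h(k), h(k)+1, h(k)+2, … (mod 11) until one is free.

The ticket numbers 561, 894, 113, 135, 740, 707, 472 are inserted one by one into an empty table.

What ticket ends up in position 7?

707

561 hashes to 0; slot 0 is free → place at 0.
894 hashes to 3; slot 3 is free → place at 3.
113 hashes to 3; 3 taken → place at 4.
135 hashes to 3; 3,4 taken → place at 5.
740 hashes to 3; 3,4,5 taken → place at 6.
707 hashes to 3; 3,4,5,6 taken → place at 7.
472 hashes to 10; slot 10 is free → place at 10.
Table: [561, —, —, 894, 113, 135, 740, 707, —, —, 472]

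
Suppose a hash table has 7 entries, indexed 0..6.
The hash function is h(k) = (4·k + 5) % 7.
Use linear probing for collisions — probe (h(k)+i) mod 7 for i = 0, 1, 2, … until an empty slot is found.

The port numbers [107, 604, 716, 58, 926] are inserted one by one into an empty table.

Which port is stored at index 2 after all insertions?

107: h=6 => slot 6
604: h=6, probe 6,0 => slot 0
716: h=6, probe 6,0,1 => slot 1
58: h=6, probe 6,0,1,2 => slot 2
926: h=6, probe 6,0,1,2,3 => slot 3
Table: [604, 716, 58, 926, ∅, ∅, 107]

58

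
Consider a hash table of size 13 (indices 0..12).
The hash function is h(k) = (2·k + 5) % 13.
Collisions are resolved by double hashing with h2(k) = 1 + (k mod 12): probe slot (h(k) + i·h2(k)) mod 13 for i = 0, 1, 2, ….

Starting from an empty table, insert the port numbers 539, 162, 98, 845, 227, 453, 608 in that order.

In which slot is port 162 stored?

539 hashes to 4; slot 4 is free => place at 4.
162 hashes to 4, h2=7; 4 taken => place at 11.
98 hashes to 6; slot 6 is free => place at 6.
845 hashes to 5; slot 5 is free => place at 5.
227 hashes to 4, h2=12; 4 taken => place at 3.
453 hashes to 1; slot 1 is free => place at 1.
608 hashes to 12; slot 12 is free => place at 12.
Table: [-, 453, -, 227, 539, 845, 98, -, -, -, -, 162, 608]

11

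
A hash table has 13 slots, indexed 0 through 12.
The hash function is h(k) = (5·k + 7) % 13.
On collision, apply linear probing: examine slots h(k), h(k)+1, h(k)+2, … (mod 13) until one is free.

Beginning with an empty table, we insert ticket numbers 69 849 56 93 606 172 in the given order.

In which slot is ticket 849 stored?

2

69: h=1 -> slot 1
849: h=1, probe 1,2 -> slot 2
56: h=1, probe 1,2,3 -> slot 3
93: h=4 -> slot 4
606: h=8 -> slot 8
172: h=9 -> slot 9
Table: [—, 69, 849, 56, 93, —, —, —, 606, 172, —, —, —]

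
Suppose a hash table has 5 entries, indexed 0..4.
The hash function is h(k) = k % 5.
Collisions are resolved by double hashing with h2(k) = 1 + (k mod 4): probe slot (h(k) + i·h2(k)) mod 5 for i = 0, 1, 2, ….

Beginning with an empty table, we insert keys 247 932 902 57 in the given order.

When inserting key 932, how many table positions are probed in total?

2

247 hashes to 2; slot 2 is free → place at 2.
932 hashes to 2, h2=1; 2 taken → place at 3.
902 hashes to 2, h2=3; 2 taken → place at 0.
57 hashes to 2, h2=2; 2 taken → place at 4.
Table: [902, _, 247, 932, 57]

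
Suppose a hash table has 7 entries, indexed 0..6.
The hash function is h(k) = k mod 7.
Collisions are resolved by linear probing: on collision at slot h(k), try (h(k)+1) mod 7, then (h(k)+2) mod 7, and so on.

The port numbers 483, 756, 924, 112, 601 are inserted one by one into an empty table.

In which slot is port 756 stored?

Insert 483: h=0, slot 0 empty → index 0.
Insert 756: h=0, slot 0 occupied → index 1.
Insert 924: h=0, slots 0,1 occupied → index 2.
Insert 112: h=0, slots 0,1,2 occupied → index 3.
Insert 601: h=6, slot 6 empty → index 6.
Table: [483, 756, 924, 112, ∅, ∅, 601]

1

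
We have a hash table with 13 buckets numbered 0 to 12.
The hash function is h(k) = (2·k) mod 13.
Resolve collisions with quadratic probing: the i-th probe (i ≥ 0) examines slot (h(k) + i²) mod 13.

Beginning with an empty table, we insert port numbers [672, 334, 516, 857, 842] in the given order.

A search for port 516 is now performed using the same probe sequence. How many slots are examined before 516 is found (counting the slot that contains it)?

3

Insert 672: h=5, slot 5 empty → index 5.
Insert 334: h=5, slot 5 occupied → index 6.
Insert 516: h=5, slots 5,6 occupied → index 9.
Insert 857: h=11, slot 11 empty → index 11.
Insert 842: h=7, slot 7 empty → index 7.
Table: [_, _, _, _, _, 672, 334, 842, _, 516, _, 857, _]
Lookup 516: h=5, probe 5,6,9 → found at 9.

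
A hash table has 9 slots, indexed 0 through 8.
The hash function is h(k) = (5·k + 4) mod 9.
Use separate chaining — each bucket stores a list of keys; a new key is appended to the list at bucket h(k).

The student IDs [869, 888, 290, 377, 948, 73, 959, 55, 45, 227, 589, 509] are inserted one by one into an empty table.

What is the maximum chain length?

869 -> bucket 2
888 -> bucket 7
290 -> bucket 5
377 -> bucket 8
948 -> bucket 1
73 -> bucket 0
959 -> bucket 2 (collision)
55 -> bucket 0 (collision)
45 -> bucket 4
227 -> bucket 5 (collision)
589 -> bucket 6
509 -> bucket 2 (collision)
Final buckets:
0: 73 -> 55
1: 948
2: 869 -> 959 -> 509
3: ∅
4: 45
5: 290 -> 227
6: 589
7: 888
8: 377

3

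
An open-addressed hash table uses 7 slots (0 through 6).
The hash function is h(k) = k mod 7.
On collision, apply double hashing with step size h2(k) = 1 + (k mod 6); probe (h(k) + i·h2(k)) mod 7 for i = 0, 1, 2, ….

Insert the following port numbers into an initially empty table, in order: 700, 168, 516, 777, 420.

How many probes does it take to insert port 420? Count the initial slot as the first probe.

Insert 700: h=0, slot 0 empty -> index 0.
Insert 168: h=0, h2=1, slot 0 occupied -> index 1.
Insert 516: h=5, slot 5 empty -> index 5.
Insert 777: h=0, h2=4, slot 0 occupied -> index 4.
Insert 420: h=0, h2=1, slots 0,1 occupied -> index 2.
Table: [700, 168, 420, _, 777, 516, _]

3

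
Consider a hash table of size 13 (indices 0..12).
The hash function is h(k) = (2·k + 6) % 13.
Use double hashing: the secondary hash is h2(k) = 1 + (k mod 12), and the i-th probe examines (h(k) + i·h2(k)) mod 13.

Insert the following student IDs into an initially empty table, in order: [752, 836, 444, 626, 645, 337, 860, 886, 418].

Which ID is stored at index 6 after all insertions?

752 hashes to 2; slot 2 is free => place at 2.
836 hashes to 1; slot 1 is free => place at 1.
444 hashes to 10; slot 10 is free => place at 10.
626 hashes to 10, h2=3; 10 taken => place at 0.
645 hashes to 9; slot 9 is free => place at 9.
337 hashes to 4; slot 4 is free => place at 4.
860 hashes to 10, h2=9; 10 taken => place at 6.
886 hashes to 10, h2=11; 10 taken => place at 8.
418 hashes to 10, h2=11; 10,8,6,4,2,0 taken => place at 11.
Table: [626, 836, 752, —, 337, —, 860, —, 886, 645, 444, 418, —]

860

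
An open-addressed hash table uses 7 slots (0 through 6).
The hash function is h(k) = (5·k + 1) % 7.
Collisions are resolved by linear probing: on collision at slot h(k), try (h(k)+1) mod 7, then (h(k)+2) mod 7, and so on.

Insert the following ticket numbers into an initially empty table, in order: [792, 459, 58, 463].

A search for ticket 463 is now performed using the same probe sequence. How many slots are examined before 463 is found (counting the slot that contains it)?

792 hashes to 6; slot 6 is free -> place at 6.
459 hashes to 0; slot 0 is free -> place at 0.
58 hashes to 4; slot 4 is free -> place at 4.
463 hashes to 6; 6,0 taken -> place at 1.
Table: [459, 463, _, _, 58, _, 792]
Lookup 463: h=6, probe 6,0,1 → found at 1.

3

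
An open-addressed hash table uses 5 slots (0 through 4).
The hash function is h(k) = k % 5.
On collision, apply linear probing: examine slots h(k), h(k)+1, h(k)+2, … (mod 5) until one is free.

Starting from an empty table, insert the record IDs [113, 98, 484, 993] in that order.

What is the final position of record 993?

113: h=3 → slot 3
98: h=3, probe 3,4 → slot 4
484: h=4, probe 4,0 → slot 0
993: h=3, probe 3,4,0,1 → slot 1
Table: [484, 993, _, 113, 98]

1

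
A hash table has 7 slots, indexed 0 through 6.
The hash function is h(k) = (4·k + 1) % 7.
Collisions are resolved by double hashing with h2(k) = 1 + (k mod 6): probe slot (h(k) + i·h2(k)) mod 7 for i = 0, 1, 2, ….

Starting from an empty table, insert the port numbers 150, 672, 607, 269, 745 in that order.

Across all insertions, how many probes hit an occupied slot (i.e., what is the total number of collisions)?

3

150 hashes to 6; slot 6 is free → place at 6.
672 hashes to 1; slot 1 is free → place at 1.
607 hashes to 0; slot 0 is free → place at 0.
269 hashes to 6, h2=6; 6 taken → place at 5.
745 hashes to 6, h2=2; 6,1 taken → place at 3.
Table: [607, 672, ∅, 745, ∅, 269, 150]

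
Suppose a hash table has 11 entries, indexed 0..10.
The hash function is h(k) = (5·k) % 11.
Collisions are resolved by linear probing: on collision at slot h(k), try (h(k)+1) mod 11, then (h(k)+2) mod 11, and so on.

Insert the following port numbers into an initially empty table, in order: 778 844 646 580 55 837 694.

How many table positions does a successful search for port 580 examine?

778 hashes to 7; slot 7 is free → place at 7.
844 hashes to 7; 7 taken → place at 8.
646 hashes to 7; 7,8 taken → place at 9.
580 hashes to 7; 7,8,9 taken → place at 10.
55 hashes to 0; slot 0 is free → place at 0.
837 hashes to 5; slot 5 is free → place at 5.
694 hashes to 5; 5 taken → place at 6.
Table: [55, _, _, _, _, 837, 694, 778, 844, 646, 580]
Lookup 580: h=7, probe 7,8,9,10 → found at 10.

4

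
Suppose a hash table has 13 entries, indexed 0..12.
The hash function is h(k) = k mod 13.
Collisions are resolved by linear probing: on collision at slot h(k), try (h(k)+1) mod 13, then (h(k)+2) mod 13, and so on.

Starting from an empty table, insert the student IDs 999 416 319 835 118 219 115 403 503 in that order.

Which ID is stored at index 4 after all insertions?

403

Insert 999: h=11, slot 11 empty → index 11.
Insert 416: h=0, slot 0 empty → index 0.
Insert 319: h=7, slot 7 empty → index 7.
Insert 835: h=3, slot 3 empty → index 3.
Insert 118: h=1, slot 1 empty → index 1.
Insert 219: h=11, slot 11 occupied → index 12.
Insert 115: h=11, slots 11,12,0,1 occupied → index 2.
Insert 403: h=0, slots 0,1,2,3 occupied → index 4.
Insert 503: h=9, slot 9 empty → index 9.
Table: [416, 118, 115, 835, 403, ∅, ∅, 319, ∅, 503, ∅, 999, 219]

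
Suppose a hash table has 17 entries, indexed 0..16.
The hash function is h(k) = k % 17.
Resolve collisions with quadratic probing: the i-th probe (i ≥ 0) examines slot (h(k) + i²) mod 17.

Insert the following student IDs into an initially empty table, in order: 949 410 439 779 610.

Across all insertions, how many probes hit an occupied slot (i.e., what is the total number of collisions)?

949: h=14 → slot 14
410: h=2 → slot 2
439: h=14, probe 14,15 → slot 15
779: h=14, probe 14,15,1 → slot 1
610: h=15, probe 15,16 → slot 16
Table: [—, 779, 410, —, —, —, —, —, —, —, —, —, —, —, 949, 439, 610]

4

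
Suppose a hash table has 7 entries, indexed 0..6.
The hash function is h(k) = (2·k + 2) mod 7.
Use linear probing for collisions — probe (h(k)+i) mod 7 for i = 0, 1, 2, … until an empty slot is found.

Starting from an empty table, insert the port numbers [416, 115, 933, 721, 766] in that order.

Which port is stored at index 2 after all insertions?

115

416: h=1 → slot 1
115: h=1, probe 1,2 → slot 2
933: h=6 → slot 6
721: h=2, probe 2,3 → slot 3
766: h=1, probe 1,2,3,4 → slot 4
Table: [-, 416, 115, 721, 766, -, 933]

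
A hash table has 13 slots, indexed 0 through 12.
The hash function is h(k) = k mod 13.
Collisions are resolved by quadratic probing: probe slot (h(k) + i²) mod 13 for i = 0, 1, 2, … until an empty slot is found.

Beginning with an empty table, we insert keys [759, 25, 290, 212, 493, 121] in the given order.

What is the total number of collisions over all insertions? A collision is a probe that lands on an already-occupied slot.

759 hashes to 5; slot 5 is free → place at 5.
25 hashes to 12; slot 12 is free → place at 12.
290 hashes to 4; slot 4 is free → place at 4.
212 hashes to 4; 4,5 taken → place at 8.
493 hashes to 12; 12 taken → place at 0.
121 hashes to 4; 4,5,8,0 taken → place at 7.
Table: [493, ∅, ∅, ∅, 290, 759, ∅, 121, 212, ∅, ∅, ∅, 25]

7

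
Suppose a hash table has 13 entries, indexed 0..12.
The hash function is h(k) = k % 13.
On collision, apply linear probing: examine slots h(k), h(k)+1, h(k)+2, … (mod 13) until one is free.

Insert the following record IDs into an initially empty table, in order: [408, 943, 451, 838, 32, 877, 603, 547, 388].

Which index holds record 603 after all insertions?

11

Insert 408: h=5, slot 5 empty -> index 5.
Insert 943: h=7, slot 7 empty -> index 7.
Insert 451: h=9, slot 9 empty -> index 9.
Insert 838: h=6, slot 6 empty -> index 6.
Insert 32: h=6, slots 6,7 occupied -> index 8.
Insert 877: h=6, slots 6,7,8,9 occupied -> index 10.
Insert 603: h=5, slots 5,6,7,8,9,10 occupied -> index 11.
Insert 547: h=1, slot 1 empty -> index 1.
Insert 388: h=11, slot 11 occupied -> index 12.
Table: [-, 547, -, -, -, 408, 838, 943, 32, 451, 877, 603, 388]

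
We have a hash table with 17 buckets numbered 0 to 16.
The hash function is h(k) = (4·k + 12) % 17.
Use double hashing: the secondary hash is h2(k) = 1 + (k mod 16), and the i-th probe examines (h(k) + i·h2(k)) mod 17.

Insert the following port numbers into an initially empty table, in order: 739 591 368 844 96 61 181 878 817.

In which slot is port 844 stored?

1

739: h=10 → slot 10
591: h=13 → slot 13
368: h=5 → slot 5
844: h=5, h2=13, probe 5,1 → slot 1
96: h=5, h2=1, probe 5,6 → slot 6
61: h=1, h2=14, probe 1,15 → slot 15
181: h=5, h2=6, probe 5,11 → slot 11
878: h=5, h2=15, probe 5,3 → slot 3
817: h=16 → slot 16
Table: [∅, 844, ∅, 878, ∅, 368, 96, ∅, ∅, ∅, 739, 181, ∅, 591, ∅, 61, 817]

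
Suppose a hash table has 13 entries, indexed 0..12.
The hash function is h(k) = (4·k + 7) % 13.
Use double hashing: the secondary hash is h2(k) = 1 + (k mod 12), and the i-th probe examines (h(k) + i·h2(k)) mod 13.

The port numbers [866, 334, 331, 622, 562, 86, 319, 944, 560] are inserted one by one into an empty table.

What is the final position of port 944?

866: h=0 → slot 0
334: h=4 → slot 4
331: h=5 → slot 5
622: h=12 → slot 12
562: h=6 → slot 6
86: h=0, h2=3, probe 0,3 → slot 3
319: h=9 → slot 9
944: h=0, h2=9, probe 0,9,5,1 → slot 1
560: h=11 → slot 11
Table: [866, 944, ., 86, 334, 331, 562, ., ., 319, ., 560, 622]

1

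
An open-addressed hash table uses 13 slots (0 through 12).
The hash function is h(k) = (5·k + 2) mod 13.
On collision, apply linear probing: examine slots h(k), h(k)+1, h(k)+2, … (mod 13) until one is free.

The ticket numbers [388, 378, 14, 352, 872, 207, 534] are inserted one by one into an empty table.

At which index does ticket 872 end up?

388 hashes to 5; slot 5 is free → place at 5.
378 hashes to 7; slot 7 is free → place at 7.
14 hashes to 7; 7 taken → place at 8.
352 hashes to 7; 7,8 taken → place at 9.
872 hashes to 7; 7,8,9 taken → place at 10.
207 hashes to 10; 10 taken → place at 11.
534 hashes to 7; 7,8,9,10,11 taken → place at 12.
Table: [—, —, —, —, —, 388, —, 378, 14, 352, 872, 207, 534]

10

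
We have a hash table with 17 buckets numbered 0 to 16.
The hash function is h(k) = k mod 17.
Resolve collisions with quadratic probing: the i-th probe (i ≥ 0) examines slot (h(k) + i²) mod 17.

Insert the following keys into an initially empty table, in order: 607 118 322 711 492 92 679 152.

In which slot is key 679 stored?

8

607 hashes to 12; slot 12 is free => place at 12.
118 hashes to 16; slot 16 is free => place at 16.
322 hashes to 16; 16 taken => place at 0.
711 hashes to 14; slot 14 is free => place at 14.
492 hashes to 16; 16,0 taken => place at 3.
92 hashes to 7; slot 7 is free => place at 7.
679 hashes to 16; 16,0,3 taken => place at 8.
152 hashes to 16; 16,0,3,8 taken => place at 15.
Table: [322, —, —, 492, —, —, —, 92, 679, —, —, —, 607, —, 711, 152, 118]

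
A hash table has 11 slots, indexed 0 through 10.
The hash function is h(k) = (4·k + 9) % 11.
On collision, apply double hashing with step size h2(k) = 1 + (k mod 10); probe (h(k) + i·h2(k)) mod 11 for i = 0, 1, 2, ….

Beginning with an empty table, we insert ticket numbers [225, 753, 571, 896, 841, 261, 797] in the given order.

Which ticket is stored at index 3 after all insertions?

225 hashes to 7; slot 7 is free -> place at 7.
753 hashes to 7, h2=4; 7 taken -> place at 0.
571 hashes to 5; slot 5 is free -> place at 5.
896 hashes to 7, h2=7; 7 taken -> place at 3.
841 hashes to 7, h2=2; 7 taken -> place at 9.
261 hashes to 8; slot 8 is free -> place at 8.
797 hashes to 7, h2=8; 7 taken -> place at 4.
Table: [753, -, -, 896, 797, 571, -, 225, 261, 841, -]

896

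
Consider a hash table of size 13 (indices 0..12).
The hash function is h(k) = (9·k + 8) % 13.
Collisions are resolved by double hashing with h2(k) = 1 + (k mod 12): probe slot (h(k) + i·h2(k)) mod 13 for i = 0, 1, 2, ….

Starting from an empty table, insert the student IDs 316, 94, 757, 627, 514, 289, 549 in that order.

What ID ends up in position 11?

757

316 hashes to 5; slot 5 is free => place at 5.
94 hashes to 9; slot 9 is free => place at 9.
757 hashes to 9, h2=2; 9 taken => place at 11.
627 hashes to 9, h2=4; 9 taken => place at 0.
514 hashes to 6; slot 6 is free => place at 6.
289 hashes to 9, h2=2; 9,11,0 taken => place at 2.
549 hashes to 9, h2=10; 9,6 taken => place at 3.
Table: [627, -, 289, 549, -, 316, 514, -, -, 94, -, 757, -]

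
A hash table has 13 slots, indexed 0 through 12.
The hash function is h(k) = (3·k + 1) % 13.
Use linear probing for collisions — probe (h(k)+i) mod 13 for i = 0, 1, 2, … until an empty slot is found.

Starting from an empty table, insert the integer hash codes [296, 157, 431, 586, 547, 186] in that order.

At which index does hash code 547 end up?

8

Insert 296: h=5, slot 5 empty → index 5.
Insert 157: h=4, slot 4 empty → index 4.
Insert 431: h=7, slot 7 empty → index 7.
Insert 586: h=4, slots 4,5 occupied → index 6.
Insert 547: h=4, slots 4,5,6,7 occupied → index 8.
Insert 186: h=0, slot 0 empty → index 0.
Table: [186, ∅, ∅, ∅, 157, 296, 586, 431, 547, ∅, ∅, ∅, ∅]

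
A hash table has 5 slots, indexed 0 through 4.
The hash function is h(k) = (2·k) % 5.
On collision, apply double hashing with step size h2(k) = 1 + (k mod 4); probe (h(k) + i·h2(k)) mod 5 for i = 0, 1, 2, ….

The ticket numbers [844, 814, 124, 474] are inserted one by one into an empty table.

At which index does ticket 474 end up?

844 hashes to 3; slot 3 is free => place at 3.
814 hashes to 3, h2=3; 3 taken => place at 1.
124 hashes to 3, h2=1; 3 taken => place at 4.
474 hashes to 3, h2=3; 3,1,4 taken => place at 2.
Table: [∅, 814, 474, 844, 124]

2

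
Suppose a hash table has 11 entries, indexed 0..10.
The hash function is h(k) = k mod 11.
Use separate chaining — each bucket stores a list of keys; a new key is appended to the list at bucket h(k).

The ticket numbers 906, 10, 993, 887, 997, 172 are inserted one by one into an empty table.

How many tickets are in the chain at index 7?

Insert 906: h=4, bucket 4 empty → new chain.
Insert 10: h=10, bucket 10 empty → new chain.
Insert 993: h=3, bucket 3 empty → new chain.
Insert 887: h=7, bucket 7 empty → new chain.
Insert 997: h=7, bucket 7 nonempty → append to chain.
Insert 172: h=7, bucket 7 nonempty → append to chain.
Final buckets:
0: -
1: -
2: -
3: 993
4: 906
5: -
6: -
7: 887 -> 997 -> 172
8: -
9: -
10: 10

3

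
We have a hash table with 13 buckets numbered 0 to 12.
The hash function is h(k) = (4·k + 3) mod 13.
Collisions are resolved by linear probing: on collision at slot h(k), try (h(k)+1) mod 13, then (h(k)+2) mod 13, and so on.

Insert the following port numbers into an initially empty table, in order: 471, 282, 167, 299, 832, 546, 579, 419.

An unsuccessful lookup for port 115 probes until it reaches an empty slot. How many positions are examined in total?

2

471 hashes to 2; slot 2 is free → place at 2.
282 hashes to 0; slot 0 is free → place at 0.
167 hashes to 8; slot 8 is free → place at 8.
299 hashes to 3; slot 3 is free → place at 3.
832 hashes to 3; 3 taken → place at 4.
546 hashes to 3; 3,4 taken → place at 5.
579 hashes to 5; 5 taken → place at 6.
419 hashes to 2; 2,3,4,5,6 taken → place at 7.
Table: [282, ., 471, 299, 832, 546, 579, 419, 167, ., ., ., .]
Lookup 115: h=8, probe 8,9 → slot 9 empty, not found.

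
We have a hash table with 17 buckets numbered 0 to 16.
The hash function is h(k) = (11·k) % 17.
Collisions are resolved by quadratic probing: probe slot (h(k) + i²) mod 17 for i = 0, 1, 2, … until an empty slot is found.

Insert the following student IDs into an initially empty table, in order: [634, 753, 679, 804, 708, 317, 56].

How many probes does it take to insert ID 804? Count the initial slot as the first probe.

634 hashes to 4; slot 4 is free => place at 4.
753 hashes to 4; 4 taken => place at 5.
679 hashes to 6; slot 6 is free => place at 6.
804 hashes to 4; 4,5 taken => place at 8.
708 hashes to 2; slot 2 is free => place at 2.
317 hashes to 2; 2 taken => place at 3.
56 hashes to 4; 4,5,8 taken => place at 13.
Table: [-, -, 708, 317, 634, 753, 679, -, 804, -, -, -, -, 56, -, -, -]

3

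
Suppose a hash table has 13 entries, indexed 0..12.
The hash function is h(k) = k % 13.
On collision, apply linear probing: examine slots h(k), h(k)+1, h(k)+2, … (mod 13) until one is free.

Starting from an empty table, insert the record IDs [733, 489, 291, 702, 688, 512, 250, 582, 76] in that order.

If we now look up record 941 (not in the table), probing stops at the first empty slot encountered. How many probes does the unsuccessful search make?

733: h=5 => slot 5
489: h=8 => slot 8
291: h=5, probe 5,6 => slot 6
702: h=0 => slot 0
688: h=12 => slot 12
512: h=5, probe 5,6,7 => slot 7
250: h=3 => slot 3
582: h=10 => slot 10
76: h=11 => slot 11
Table: [702, ∅, ∅, 250, ∅, 733, 291, 512, 489, ∅, 582, 76, 688]
Lookup 941: h=5, probe 5,6,7,8,9 → slot 9 empty, not found.

5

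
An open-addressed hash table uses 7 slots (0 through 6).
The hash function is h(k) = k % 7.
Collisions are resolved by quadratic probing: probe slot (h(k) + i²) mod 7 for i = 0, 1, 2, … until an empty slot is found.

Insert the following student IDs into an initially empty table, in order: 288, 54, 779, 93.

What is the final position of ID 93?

288 hashes to 1; slot 1 is free -> place at 1.
54 hashes to 5; slot 5 is free -> place at 5.
779 hashes to 2; slot 2 is free -> place at 2.
93 hashes to 2; 2 taken -> place at 3.
Table: [., 288, 779, 93, ., 54, .]

3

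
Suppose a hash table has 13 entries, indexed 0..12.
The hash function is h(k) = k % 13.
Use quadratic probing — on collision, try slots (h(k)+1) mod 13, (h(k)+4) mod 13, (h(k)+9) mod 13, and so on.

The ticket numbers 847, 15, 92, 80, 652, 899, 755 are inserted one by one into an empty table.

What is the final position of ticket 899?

5

Insert 847: h=2, slot 2 empty -> index 2.
Insert 15: h=2, slot 2 occupied -> index 3.
Insert 92: h=1, slot 1 empty -> index 1.
Insert 80: h=2, slots 2,3 occupied -> index 6.
Insert 652: h=2, slots 2,3,6 occupied -> index 11.
Insert 899: h=2, slots 2,3,6,11 occupied -> index 5.
Insert 755: h=1, slots 1,2,5 occupied -> index 10.
Table: [_, 92, 847, 15, _, 899, 80, _, _, _, 755, 652, _]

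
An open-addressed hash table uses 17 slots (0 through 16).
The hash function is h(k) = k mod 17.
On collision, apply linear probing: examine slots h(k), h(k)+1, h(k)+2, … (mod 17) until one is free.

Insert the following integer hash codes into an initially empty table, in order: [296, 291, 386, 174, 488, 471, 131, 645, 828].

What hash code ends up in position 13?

488

296: h=7 -> slot 7
291: h=2 -> slot 2
386: h=12 -> slot 12
174: h=4 -> slot 4
488: h=12, probe 12,13 -> slot 13
471: h=12, probe 12,13,14 -> slot 14
131: h=12, probe 12,13,14,15 -> slot 15
645: h=16 -> slot 16
828: h=12, probe 12,13,14,15,16,0 -> slot 0
Table: [828, ∅, 291, ∅, 174, ∅, ∅, 296, ∅, ∅, ∅, ∅, 386, 488, 471, 131, 645]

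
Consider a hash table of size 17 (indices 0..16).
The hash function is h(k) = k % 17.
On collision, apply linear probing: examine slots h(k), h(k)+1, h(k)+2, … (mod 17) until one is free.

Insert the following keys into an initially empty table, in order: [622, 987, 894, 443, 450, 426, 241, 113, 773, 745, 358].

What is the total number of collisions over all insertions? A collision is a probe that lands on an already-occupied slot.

622: h=10 -> slot 10
987: h=1 -> slot 1
894: h=10, probe 10,11 -> slot 11
443: h=1, probe 1,2 -> slot 2
450: h=8 -> slot 8
426: h=1, probe 1,2,3 -> slot 3
241: h=3, probe 3,4 -> slot 4
113: h=11, probe 11,12 -> slot 12
773: h=8, probe 8,9 -> slot 9
745: h=14 -> slot 14
358: h=1, probe 1,2,3,4,5 -> slot 5
Table: [_, 987, 443, 426, 241, 358, _, _, 450, 773, 622, 894, 113, _, 745, _, _]

11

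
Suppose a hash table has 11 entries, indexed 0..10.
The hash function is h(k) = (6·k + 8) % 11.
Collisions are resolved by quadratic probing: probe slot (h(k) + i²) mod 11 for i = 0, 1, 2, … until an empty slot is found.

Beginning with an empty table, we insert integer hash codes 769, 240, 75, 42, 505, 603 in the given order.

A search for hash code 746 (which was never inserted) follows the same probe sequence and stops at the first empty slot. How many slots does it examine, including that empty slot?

5

769: h=2 -> slot 2
240: h=7 -> slot 7
75: h=7, probe 7,8 -> slot 8
42: h=7, probe 7,8,0 -> slot 0
505: h=2, probe 2,3 -> slot 3
603: h=7, probe 7,8,0,5 -> slot 5
Table: [42, _, 769, 505, _, 603, _, 240, 75, _, _]
Lookup 746: h=7, probe 7,8,0,5,1 → slot 1 empty, not found.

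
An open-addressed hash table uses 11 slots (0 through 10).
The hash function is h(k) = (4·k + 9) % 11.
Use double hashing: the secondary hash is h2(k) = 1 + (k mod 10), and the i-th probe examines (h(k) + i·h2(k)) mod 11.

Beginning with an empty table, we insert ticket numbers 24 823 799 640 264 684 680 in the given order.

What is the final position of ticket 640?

Insert 24: h=6, slot 6 empty → index 6.
Insert 823: h=1, slot 1 empty → index 1.
Insert 799: h=4, slot 4 empty → index 4.
Insert 640: h=6, h2=1, slot 6 occupied → index 7.
Insert 264: h=9, slot 9 empty → index 9.
Insert 684: h=6, h2=5, slot 6 occupied → index 0.
Insert 680: h=1, h2=1, slot 1 occupied → index 2.
Table: [684, 823, 680, ∅, 799, ∅, 24, 640, ∅, 264, ∅]

7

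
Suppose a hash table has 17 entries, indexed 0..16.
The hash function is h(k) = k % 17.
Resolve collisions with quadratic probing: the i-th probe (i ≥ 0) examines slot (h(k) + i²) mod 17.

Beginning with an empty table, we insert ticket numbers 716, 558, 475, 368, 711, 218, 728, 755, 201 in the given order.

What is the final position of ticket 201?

13

716 hashes to 2; slot 2 is free → place at 2.
558 hashes to 14; slot 14 is free → place at 14.
475 hashes to 16; slot 16 is free → place at 16.
368 hashes to 11; slot 11 is free → place at 11.
711 hashes to 14; 14 taken → place at 15.
218 hashes to 14; 14,15 taken → place at 1.
728 hashes to 14; 14,15,1 taken → place at 6.
755 hashes to 7; slot 7 is free → place at 7.
201 hashes to 14; 14,15,1,6 taken → place at 13.
Table: [∅, 218, 716, ∅, ∅, ∅, 728, 755, ∅, ∅, ∅, 368, ∅, 201, 558, 711, 475]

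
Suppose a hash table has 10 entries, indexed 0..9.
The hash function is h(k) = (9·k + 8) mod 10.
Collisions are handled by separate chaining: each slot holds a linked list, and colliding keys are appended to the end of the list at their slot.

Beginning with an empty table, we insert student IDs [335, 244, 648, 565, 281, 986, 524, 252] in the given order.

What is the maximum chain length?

Insert 335: h=3, bucket 3 empty → new chain.
Insert 244: h=4, bucket 4 empty → new chain.
Insert 648: h=0, bucket 0 empty → new chain.
Insert 565: h=3, bucket 3 nonempty → append to chain.
Insert 281: h=7, bucket 7 empty → new chain.
Insert 986: h=2, bucket 2 empty → new chain.
Insert 524: h=4, bucket 4 nonempty → append to chain.
Insert 252: h=6, bucket 6 empty → new chain.
Final buckets:
0: 648
1: ∅
2: 986
3: 335 -> 565
4: 244 -> 524
5: ∅
6: 252
7: 281
8: ∅
9: ∅

2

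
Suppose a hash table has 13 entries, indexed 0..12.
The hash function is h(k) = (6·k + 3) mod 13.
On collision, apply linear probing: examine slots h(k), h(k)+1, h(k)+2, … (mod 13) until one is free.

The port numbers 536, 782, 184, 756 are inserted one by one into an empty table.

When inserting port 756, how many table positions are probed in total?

3

536 hashes to 8; slot 8 is free → place at 8.
782 hashes to 2; slot 2 is free → place at 2.
184 hashes to 2; 2 taken → place at 3.
756 hashes to 2; 2,3 taken → place at 4.
Table: [-, -, 782, 184, 756, -, -, -, 536, -, -, -, -]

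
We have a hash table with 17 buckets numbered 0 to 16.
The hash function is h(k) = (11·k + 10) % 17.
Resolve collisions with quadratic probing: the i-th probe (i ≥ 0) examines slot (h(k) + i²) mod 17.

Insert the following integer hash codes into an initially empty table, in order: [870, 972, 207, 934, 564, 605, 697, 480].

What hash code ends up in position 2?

870: h=9 → slot 9
972: h=9, probe 9,10 → slot 10
207: h=9, probe 9,10,13 → slot 13
934: h=16 → slot 16
564: h=9, probe 9,10,13,1 → slot 1
605: h=1, probe 1,2 → slot 2
697: h=10, probe 10,11 → slot 11
480: h=3 → slot 3
Table: [-, 564, 605, 480, -, -, -, -, -, 870, 972, 697, -, 207, -, -, 934]

605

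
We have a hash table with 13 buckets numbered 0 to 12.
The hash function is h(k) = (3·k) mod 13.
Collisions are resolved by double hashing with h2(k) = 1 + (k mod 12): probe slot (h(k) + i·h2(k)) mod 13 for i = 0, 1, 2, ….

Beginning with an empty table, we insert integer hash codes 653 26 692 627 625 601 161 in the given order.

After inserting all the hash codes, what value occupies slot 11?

653: h=9 → slot 9
26: h=0 → slot 0
692: h=9, h2=9, probe 9,5 → slot 5
627: h=9, h2=4, probe 9,0,4 → slot 4
625: h=3 → slot 3
601: h=9, h2=2, probe 9,11 → slot 11
161: h=2 → slot 2
Table: [26, ., 161, 625, 627, 692, ., ., ., 653, ., 601, .]

601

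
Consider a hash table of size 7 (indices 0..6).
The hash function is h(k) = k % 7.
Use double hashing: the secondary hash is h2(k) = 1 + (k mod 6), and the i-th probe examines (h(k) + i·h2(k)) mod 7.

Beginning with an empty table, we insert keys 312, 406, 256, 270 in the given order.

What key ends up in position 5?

270

312: h=4 → slot 4
406: h=0 → slot 0
256: h=4, h2=5, probe 4,2 → slot 2
270: h=4, h2=1, probe 4,5 → slot 5
Table: [406, -, 256, -, 312, 270, -]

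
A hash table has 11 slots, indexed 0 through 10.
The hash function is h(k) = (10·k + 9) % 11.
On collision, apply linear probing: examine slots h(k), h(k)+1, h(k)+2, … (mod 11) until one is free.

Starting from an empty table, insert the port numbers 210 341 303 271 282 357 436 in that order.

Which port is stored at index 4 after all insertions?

210: h=8 -> slot 8
341: h=9 -> slot 9
303: h=3 -> slot 3
271: h=2 -> slot 2
282: h=2, probe 2,3,4 -> slot 4
357: h=4, probe 4,5 -> slot 5
436: h=2, probe 2,3,4,5,6 -> slot 6
Table: [., ., 271, 303, 282, 357, 436, ., 210, 341, .]

282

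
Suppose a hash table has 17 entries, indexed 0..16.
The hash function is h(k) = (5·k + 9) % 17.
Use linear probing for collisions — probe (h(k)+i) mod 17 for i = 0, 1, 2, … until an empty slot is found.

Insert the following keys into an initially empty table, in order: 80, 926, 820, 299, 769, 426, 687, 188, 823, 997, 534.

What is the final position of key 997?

80: h=1 → slot 1
926: h=15 → slot 15
820: h=12 → slot 12
299: h=8 → slot 8
769: h=12, probe 12,13 → slot 13
426: h=14 → slot 14
687: h=10 → slot 10
188: h=14, probe 14,15,16 → slot 16
823: h=10, probe 10,11 → slot 11
997: h=13, probe 13,14,15,16,0 → slot 0
534: h=10, probe 10,11,12,13,14,15,16,0,1,2 → slot 2
Table: [997, 80, 534, —, —, —, —, —, 299, —, 687, 823, 820, 769, 426, 926, 188]

0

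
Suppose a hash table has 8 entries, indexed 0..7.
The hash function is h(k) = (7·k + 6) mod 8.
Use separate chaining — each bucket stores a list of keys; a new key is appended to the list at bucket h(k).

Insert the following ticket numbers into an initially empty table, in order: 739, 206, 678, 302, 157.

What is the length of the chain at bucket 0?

Insert 739: h=3, bucket 3 empty → new chain.
Insert 206: h=0, bucket 0 empty → new chain.
Insert 678: h=0, bucket 0 nonempty → append to chain.
Insert 302: h=0, bucket 0 nonempty → append to chain.
Insert 157: h=1, bucket 1 empty → new chain.
Final buckets:
0: 206 -> 678 -> 302
1: 157
2: _
3: 739
4: _
5: _
6: _
7: _

3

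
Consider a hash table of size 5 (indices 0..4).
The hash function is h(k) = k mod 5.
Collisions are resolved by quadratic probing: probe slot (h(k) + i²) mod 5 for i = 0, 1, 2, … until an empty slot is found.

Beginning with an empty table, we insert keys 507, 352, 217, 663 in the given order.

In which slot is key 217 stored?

1

Insert 507: h=2, slot 2 empty -> index 2.
Insert 352: h=2, slot 2 occupied -> index 3.
Insert 217: h=2, slots 2,3 occupied -> index 1.
Insert 663: h=3, slot 3 occupied -> index 4.
Table: [-, 217, 507, 352, 663]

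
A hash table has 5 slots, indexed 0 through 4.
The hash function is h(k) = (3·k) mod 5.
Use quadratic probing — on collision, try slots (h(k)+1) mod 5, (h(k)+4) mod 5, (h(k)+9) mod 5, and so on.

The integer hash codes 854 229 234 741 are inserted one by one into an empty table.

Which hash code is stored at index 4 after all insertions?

854: h=2 -> slot 2
229: h=2, probe 2,3 -> slot 3
234: h=2, probe 2,3,1 -> slot 1
741: h=3, probe 3,4 -> slot 4
Table: [-, 234, 854, 229, 741]

741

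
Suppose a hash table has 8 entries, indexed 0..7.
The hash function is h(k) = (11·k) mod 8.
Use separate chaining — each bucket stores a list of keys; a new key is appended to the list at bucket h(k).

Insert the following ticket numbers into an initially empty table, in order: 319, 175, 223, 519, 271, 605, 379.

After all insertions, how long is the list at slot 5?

5

319 -> bucket 5
175 -> bucket 5 (collision)
223 -> bucket 5 (collision)
519 -> bucket 5 (collision)
271 -> bucket 5 (collision)
605 -> bucket 7
379 -> bucket 1
Final buckets:
0: _
1: 379
2: _
3: _
4: _
5: 319 -> 175 -> 223 -> 519 -> 271
6: _
7: 605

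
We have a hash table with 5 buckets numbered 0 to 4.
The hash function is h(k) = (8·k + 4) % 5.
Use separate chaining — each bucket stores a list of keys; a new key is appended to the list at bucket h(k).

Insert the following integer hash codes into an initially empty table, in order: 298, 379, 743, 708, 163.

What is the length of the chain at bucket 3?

298 → bucket 3
379 → bucket 1
743 → bucket 3 (collision)
708 → bucket 3 (collision)
163 → bucket 3 (collision)
Final buckets:
0: .
1: 379
2: .
3: 298 -> 743 -> 708 -> 163
4: .

4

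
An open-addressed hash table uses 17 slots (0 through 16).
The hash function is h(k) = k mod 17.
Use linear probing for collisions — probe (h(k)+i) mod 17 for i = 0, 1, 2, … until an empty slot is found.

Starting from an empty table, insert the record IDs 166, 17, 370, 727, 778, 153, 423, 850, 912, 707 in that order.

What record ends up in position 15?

166 hashes to 13; slot 13 is free -> place at 13.
17 hashes to 0; slot 0 is free -> place at 0.
370 hashes to 13; 13 taken -> place at 14.
727 hashes to 13; 13,14 taken -> place at 15.
778 hashes to 13; 13,14,15 taken -> place at 16.
153 hashes to 0; 0 taken -> place at 1.
423 hashes to 15; 15,16,0,1 taken -> place at 2.
850 hashes to 0; 0,1,2 taken -> place at 3.
912 hashes to 11; slot 11 is free -> place at 11.
707 hashes to 10; slot 10 is free -> place at 10.
Table: [17, 153, 423, 850, ., ., ., ., ., ., 707, 912, ., 166, 370, 727, 778]

727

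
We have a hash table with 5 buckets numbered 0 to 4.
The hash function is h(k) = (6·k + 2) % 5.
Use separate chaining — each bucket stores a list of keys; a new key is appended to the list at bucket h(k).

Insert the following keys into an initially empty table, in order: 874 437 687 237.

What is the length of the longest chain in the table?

3

874 → bucket 1
437 → bucket 4
687 → bucket 4 (collision)
237 → bucket 4 (collision)
Final buckets:
0: -
1: 874
2: -
3: -
4: 437 -> 687 -> 237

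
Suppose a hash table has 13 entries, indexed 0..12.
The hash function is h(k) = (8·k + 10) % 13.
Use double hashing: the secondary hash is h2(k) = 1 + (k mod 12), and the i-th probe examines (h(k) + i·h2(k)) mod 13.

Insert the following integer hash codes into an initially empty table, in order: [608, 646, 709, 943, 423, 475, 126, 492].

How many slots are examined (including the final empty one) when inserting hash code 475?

5

608 hashes to 12; slot 12 is free → place at 12.
646 hashes to 4; slot 4 is free → place at 4.
709 hashes to 1; slot 1 is free → place at 1.
943 hashes to 1, h2=8; 1 taken → place at 9.
423 hashes to 1, h2=4; 1 taken → place at 5.
475 hashes to 1, h2=8; 1,9,4,12 taken → place at 7.
126 hashes to 4, h2=7; 4 taken → place at 11.
492 hashes to 7, h2=1; 7 taken → place at 8.
Table: [_, 709, _, _, 646, 423, _, 475, 492, 943, _, 126, 608]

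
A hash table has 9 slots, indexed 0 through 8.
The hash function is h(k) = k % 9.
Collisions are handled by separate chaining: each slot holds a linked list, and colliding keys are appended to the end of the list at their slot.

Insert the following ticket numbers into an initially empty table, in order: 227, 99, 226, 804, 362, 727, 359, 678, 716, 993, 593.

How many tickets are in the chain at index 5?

1

Insert 227: h=2, bucket 2 empty → new chain.
Insert 99: h=0, bucket 0 empty → new chain.
Insert 226: h=1, bucket 1 empty → new chain.
Insert 804: h=3, bucket 3 empty → new chain.
Insert 362: h=2, bucket 2 nonempty → append to chain.
Insert 727: h=7, bucket 7 empty → new chain.
Insert 359: h=8, bucket 8 empty → new chain.
Insert 678: h=3, bucket 3 nonempty → append to chain.
Insert 716: h=5, bucket 5 empty → new chain.
Insert 993: h=3, bucket 3 nonempty → append to chain.
Insert 593: h=8, bucket 8 nonempty → append to chain.
Final buckets:
0: 99
1: 226
2: 227 -> 362
3: 804 -> 678 -> 993
4: .
5: 716
6: .
7: 727
8: 359 -> 593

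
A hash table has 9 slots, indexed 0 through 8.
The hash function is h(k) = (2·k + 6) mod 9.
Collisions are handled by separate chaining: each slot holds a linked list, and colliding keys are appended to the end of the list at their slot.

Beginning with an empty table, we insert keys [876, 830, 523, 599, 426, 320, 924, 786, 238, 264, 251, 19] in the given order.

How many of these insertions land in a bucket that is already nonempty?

5

876 → bucket 3
830 → bucket 1
523 → bucket 8
599 → bucket 7
426 → bucket 3 (collision)
320 → bucket 7 (collision)
924 → bucket 0
786 → bucket 3 (collision)
238 → bucket 5
264 → bucket 3 (collision)
251 → bucket 4
19 → bucket 8 (collision)
Final buckets:
0: 924
1: 830
2: ∅
3: 876 -> 426 -> 786 -> 264
4: 251
5: 238
6: ∅
7: 599 -> 320
8: 523 -> 19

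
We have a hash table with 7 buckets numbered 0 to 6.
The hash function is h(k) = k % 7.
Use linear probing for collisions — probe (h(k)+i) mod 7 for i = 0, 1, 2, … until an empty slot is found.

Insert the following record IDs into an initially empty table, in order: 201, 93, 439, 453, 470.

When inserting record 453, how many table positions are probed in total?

201: h=5 -> slot 5
93: h=2 -> slot 2
439: h=5, probe 5,6 -> slot 6
453: h=5, probe 5,6,0 -> slot 0
470: h=1 -> slot 1
Table: [453, 470, 93, ∅, ∅, 201, 439]

3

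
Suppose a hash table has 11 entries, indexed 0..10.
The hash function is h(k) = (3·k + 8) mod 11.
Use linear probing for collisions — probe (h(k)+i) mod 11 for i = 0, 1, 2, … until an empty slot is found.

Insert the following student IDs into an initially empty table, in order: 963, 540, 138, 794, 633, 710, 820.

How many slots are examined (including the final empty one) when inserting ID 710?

4

Insert 963: h=4, slot 4 empty → index 4.
Insert 540: h=0, slot 0 empty → index 0.
Insert 138: h=4, slot 4 occupied → index 5.
Insert 794: h=3, slot 3 empty → index 3.
Insert 633: h=4, slots 4,5 occupied → index 6.
Insert 710: h=4, slots 4,5,6 occupied → index 7.
Insert 820: h=4, slots 4,5,6,7 occupied → index 8.
Table: [540, _, _, 794, 963, 138, 633, 710, 820, _, _]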